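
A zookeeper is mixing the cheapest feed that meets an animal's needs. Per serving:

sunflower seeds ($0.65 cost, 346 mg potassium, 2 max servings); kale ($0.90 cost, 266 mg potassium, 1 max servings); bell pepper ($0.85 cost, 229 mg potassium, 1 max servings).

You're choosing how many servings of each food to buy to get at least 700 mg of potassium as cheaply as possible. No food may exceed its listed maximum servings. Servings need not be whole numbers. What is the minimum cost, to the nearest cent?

Cost per mg of potassium: sunflower seeds $0.0019, kale $0.0034, bell pepper $0.0037.
Take 2 servings of sunflower seeds: +692.0 mg potassium for $1.30 (total $1.30, still need 8.0 mg).
Take 0.03008 servings of kale: +8.0 mg potassium for $0.03 (total $1.33, still need 0.0 mg).
Greedy by cheapest-per-mg is optimal for a single linear constraint, so the minimum cost is $1.33.

$1.33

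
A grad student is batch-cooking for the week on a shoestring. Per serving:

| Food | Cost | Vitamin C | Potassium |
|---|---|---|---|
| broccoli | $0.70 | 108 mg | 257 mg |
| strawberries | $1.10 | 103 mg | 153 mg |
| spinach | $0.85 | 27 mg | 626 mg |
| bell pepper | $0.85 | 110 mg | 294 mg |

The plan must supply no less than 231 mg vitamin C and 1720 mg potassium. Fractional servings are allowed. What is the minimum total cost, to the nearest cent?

$2.90

For a min-cost LP with two ≥-constraints, a basic feasible solution has at most two positive variables.
broccoli only: max(231/108, 1720/257) = 6.693 servings → $4.68.
strawberries only: max(231/103, 1720/153) = 11.24 servings → $12.37.
spinach only: max(231/27, 1720/626) = 8.556 servings → $7.27.
bell pepper only: max(231/110, 1720/294) = 5.85 servings → $4.97.
broccoli + strawberries with both targets exact would need a negative amount; discard.
broccoli + spinach with both tight: 1.618 servings and 2.083 servings → $2.90.
broccoli + bell pepper with both targets exact would need a negative amount; discard.
strawberries + spinach with both tight: 1.627 servings and 2.35 servings → $3.79.
strawberries + bell pepper: the both-tight solution has a negative serving — not a feasible corner.
spinach + bell pepper with both tight: 1.991 servings and 1.611 servings → $3.06.
The minimum over all feasible corners is $2.90.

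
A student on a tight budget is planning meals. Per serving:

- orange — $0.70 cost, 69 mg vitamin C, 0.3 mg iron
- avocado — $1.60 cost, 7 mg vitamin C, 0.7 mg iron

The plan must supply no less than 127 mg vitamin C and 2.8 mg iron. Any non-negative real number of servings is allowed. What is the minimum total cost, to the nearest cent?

$6.42

The cheapest plan sits at a corner of the feasible region — with two constraints it uses at most two foods.
orange only: max(127/69, 2.8/0.3) = 9.333 servings → $6.53.
avocado only: max(127/7, 2.8/0.7) = 18.14 servings → $29.03.
orange + avocado with both tight: 1.5 servings and 3.357 servings → $6.42.
Cheapest feasible corner: $6.42.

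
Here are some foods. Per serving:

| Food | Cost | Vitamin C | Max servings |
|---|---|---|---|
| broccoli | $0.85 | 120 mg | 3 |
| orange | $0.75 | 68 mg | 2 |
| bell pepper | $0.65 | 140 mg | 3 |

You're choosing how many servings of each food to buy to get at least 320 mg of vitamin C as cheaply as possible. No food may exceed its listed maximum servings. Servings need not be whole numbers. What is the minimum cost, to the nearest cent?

$1.49

Cost per mg of vitamin C: bell pepper $0.0046, broccoli $0.0071, orange $0.0110.
Take 2.286 servings of bell pepper: +320.0 mg vitamin C for $1.49 (total $1.49, still need 0.0 mg).
Filling from the cheapest source first is optimal under one linear minimum: $1.49.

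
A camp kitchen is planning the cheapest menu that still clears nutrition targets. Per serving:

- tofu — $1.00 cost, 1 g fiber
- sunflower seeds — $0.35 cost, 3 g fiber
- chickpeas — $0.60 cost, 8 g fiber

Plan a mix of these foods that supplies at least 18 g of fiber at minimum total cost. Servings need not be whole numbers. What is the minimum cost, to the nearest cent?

$1.35

Cost per g of fiber: chickpeas $0.0750, sunflower seeds $0.1167, tofu $1.0000.
With no serving limits, use only chickpeas: 18 g / 8 g = 2.25 servings × $0.60 = $1.35.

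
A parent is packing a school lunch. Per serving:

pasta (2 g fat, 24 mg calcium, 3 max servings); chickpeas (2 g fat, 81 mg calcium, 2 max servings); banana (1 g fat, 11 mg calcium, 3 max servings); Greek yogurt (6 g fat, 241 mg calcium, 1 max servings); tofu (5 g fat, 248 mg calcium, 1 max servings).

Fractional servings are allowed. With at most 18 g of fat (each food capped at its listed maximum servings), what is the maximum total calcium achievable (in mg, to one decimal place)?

687.0 mg

Calcium per g fat: tofu 49.6, chickpeas 40.5, Greek yogurt 40.17, pasta 12, banana 11.
Take 1 serving of tofu: uses 5 g fat, +248.0 mg calcium (running total 248.0 mg).
Take 2 servings of chickpeas: uses 4 g fat, +162.0 mg calcium (running total 410.0 mg).
Take 1 serving of Greek yogurt: uses 6 g fat, +241.0 mg calcium (running total 651.0 mg).
Take 1.5 servings of pasta: uses 3 g fat, +36.0 mg calcium (running total 687.0 mg).
Filling greedily by calcium-per-g fat is optimal for one linear limit, giving 687.0 mg.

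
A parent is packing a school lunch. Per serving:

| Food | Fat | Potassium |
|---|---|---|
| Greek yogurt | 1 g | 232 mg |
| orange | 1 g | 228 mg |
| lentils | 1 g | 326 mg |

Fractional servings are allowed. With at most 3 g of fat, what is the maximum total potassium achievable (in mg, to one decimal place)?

Potassium per g fat: lentils 326, Greek yogurt 232, orange 228.
With no serving limits, spend the whole fat allowance on lentils: 3 g / 1 g × 326 mg = 978.0 mg.

978.0 mg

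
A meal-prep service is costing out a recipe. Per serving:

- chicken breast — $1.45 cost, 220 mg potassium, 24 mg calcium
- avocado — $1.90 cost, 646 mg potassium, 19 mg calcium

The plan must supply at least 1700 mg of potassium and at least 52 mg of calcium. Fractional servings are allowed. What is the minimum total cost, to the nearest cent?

$5.09

With two linear requirements the optimum uses one or two foods; enumerate the corners.
chicken breast only: max(1700/220, 52/24) = 7.727 servings → $11.20.
avocado only: max(1700/646, 52/19) = 2.737 servings → $5.20.
chicken breast + avocado with both tight: 0.1141 servings and 2.593 servings → $5.09.
So the least-cost plan costs $5.09.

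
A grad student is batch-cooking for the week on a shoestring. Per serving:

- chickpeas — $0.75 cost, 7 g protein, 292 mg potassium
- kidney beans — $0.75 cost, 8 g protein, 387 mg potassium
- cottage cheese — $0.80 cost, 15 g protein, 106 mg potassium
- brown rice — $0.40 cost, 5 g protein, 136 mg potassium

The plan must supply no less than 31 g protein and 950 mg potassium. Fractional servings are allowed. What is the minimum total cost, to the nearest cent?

For a min-cost LP with two ≥-constraints, a basic feasible solution has at most two positive variables.
chickpeas only: max(31/7, 950/292) = 4.429 servings → $3.32.
kidney beans only: max(31/8, 950/387) = 3.875 servings → $2.91.
cottage cheese only: max(31/15, 950/106) = 8.962 servings → $7.17.
brown rice only: max(31/5, 950/136) = 6.985 servings → $2.79.
chickpeas + kidney beans with both targets exact would need a negative amount; discard.
chickpeas + cottage cheese with both tight: 3.014 servings and 0.6603 servings → $2.79.
chickpeas + brown rice with both tight: 1.051 servings and 4.728 servings → $2.68.
kidney beans + cottage cheese with both tight: 2.212 servings and 0.887 servings → $2.37.
kidney beans + brown rice with both tight: 0.6305 servings and 5.191 servings → $2.55.
cottage cheese + brown rice: intersection lies outside the first quadrant.
Cheapest feasible corner: $2.37.

$2.37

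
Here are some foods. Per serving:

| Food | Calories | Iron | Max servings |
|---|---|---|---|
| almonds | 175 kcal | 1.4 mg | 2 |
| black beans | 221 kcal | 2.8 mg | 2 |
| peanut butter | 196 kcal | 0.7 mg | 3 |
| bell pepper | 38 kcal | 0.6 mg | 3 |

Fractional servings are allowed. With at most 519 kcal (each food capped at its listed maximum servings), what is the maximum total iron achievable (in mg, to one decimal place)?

Iron per kcal: bell pepper 0.01579, black beans 0.01267, almonds 0.008, peanut butter 0.003571.
Take 3 servings of bell pepper: uses 114 kcal, +1.8 mg iron (running total 1.8 mg).
Take 1.833 servings of black beans: uses 405 kcal, +5.1 mg iron (running total 6.9 mg).
Greedy by best ratio exhausts the calories allowance optimally: 6.9 mg.

6.9 mg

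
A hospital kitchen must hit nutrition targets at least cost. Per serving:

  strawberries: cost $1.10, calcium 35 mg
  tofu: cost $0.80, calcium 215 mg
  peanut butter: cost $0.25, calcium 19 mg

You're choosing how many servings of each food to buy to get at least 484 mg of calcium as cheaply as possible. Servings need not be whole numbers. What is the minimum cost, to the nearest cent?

$1.80

Cost per mg of calcium: tofu $0.0037, peanut butter $0.0132, strawberries $0.0314.
With no serving limits, use only tofu: 484 mg / 215 mg = 2.251 servings × $0.80 = $1.80.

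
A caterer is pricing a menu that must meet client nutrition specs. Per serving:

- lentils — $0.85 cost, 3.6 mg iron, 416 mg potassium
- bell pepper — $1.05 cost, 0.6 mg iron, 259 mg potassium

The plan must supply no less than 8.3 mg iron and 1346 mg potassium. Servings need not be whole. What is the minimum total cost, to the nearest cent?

An LP optimum is at a vertex; with two nutrient constraints at most two foods are used. Check each candidate.
lentils only: max(8.3/3.6, 1346/416) = 3.236 servings → $2.75.
bell pepper only: max(8.3/0.6, 1346/259) = 13.83 servings → $14.53.
lentils + bell pepper with both tight: 1.966 servings and 2.04 servings → $3.81.
So the least-cost plan costs $2.75.

$2.75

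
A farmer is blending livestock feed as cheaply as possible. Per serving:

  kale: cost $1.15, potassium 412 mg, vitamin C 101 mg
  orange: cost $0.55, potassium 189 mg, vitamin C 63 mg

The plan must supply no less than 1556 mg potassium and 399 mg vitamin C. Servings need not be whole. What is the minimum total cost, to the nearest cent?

$4.37

Compare the cost at each extreme point of the feasible region.
kale only: max(1556/412, 399/101) = 3.95 servings → $4.54.
orange only: max(1556/189, 399/63) = 8.233 servings → $4.53.
kale + orange with both tight: 3.294 servings and 1.053 servings → $4.37.
So the least-cost plan costs $4.37.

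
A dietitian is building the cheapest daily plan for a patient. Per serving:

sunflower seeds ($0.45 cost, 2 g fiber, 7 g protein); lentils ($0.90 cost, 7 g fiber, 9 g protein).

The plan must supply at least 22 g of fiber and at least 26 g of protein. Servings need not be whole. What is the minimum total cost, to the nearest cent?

$2.83

At the optimum either one food covers both requirements or two foods hit both targets exactly; no other combination can be cheaper.
sunflower seeds only: max(22/2, 26/7) = 11 servings → $4.95.
lentils only: max(22/7, 26/9) = 3.143 servings → $2.83.
sunflower seeds + lentils: the both-tight solution has a negative serving — not a feasible corner.
Cheapest feasible corner: $2.83.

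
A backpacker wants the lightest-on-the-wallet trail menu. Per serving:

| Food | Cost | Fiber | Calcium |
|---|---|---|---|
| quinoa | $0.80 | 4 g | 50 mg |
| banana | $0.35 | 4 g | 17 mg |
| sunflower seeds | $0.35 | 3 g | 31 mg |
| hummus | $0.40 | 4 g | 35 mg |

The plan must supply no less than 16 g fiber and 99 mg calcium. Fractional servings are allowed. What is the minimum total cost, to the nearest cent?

This is a tiny linear program; its minimum lies at a vertex of the feasible set. List the vertices and price them.
quinoa only: max(16/4, 99/50) = 4 servings → $3.20.
banana only: max(16/4, 99/17) = 5.824 servings → $2.04.
sunflower seeds only: max(16/3, 99/31) = 5.333 servings → $1.87.
hummus only: max(16/4, 99/35) = 4 servings → $1.60.
quinoa + banana with both tight: 0.9394 servings and 3.061 servings → $1.82.
quinoa + sunflower seeds: the both-tight solution has a negative serving — not a feasible corner.
quinoa + hummus with both targets exact would need a negative amount; discard.
banana + sunflower seeds with both tight: 2.726 servings and 1.699 servings → $1.55.
banana + hummus with both tight: 2.278 servings and 1.722 servings → $1.49.
sunflower seeds + hummus: intersection lies outside the first quadrant.
The minimum over all feasible corners is $1.49.

$1.49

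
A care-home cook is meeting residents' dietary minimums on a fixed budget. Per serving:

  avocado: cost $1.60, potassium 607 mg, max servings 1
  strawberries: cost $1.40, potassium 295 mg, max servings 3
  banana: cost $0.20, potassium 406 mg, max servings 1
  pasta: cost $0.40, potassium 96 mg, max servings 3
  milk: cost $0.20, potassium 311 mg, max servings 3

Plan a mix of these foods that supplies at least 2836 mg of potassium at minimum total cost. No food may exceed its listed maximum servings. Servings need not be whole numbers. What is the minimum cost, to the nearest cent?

Cost per mg of potassium: banana $0.0005, milk $0.0006, avocado $0.0026, pasta $0.0042, strawberries $0.0047.
Take 1 serving of banana: +406.0 mg potassium for $0.20 (total $0.20, still need 2430.0 mg).
Take 3 servings of milk: +933.0 mg potassium for $0.60 (total $0.80, still need 1497.0 mg).
Take 1 serving of avocado: +607.0 mg potassium for $1.60 (total $2.40, still need 890.0 mg).
Take 3 servings of pasta: +288.0 mg potassium for $1.20 (total $3.60, still need 602.0 mg).
Take 2.041 servings of strawberries: +602.0 mg potassium for $2.86 (total $6.46, still need 0.0 mg).
Greedy by cheapest-per-mg is optimal for a single linear constraint, so the minimum cost is $6.46.

$6.46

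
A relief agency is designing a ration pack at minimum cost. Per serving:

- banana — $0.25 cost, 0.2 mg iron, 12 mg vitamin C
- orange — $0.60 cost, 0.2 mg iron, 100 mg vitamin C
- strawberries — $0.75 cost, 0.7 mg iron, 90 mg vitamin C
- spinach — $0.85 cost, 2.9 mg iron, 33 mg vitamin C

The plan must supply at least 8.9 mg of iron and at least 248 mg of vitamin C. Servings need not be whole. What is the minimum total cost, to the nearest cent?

For a min-cost LP with two ≥-constraints, a basic feasible solution has at most two positive variables.
banana only: max(8.9/0.2, 248/12) = 44.5 servings → $11.12.
orange only: max(8.9/0.2, 248/100) = 44.5 servings → $26.70.
strawberries only: max(8.9/0.7, 248/90) = 12.71 servings → $9.54.
spinach only: max(8.9/2.9, 248/33) = 7.515 servings → $6.39.
banana + orange: intersection lies outside the first quadrant.
banana + strawberries: intersection lies outside the first quadrant.
banana + spinach with both tight: 15.09 servings and 2.028 servings → $5.50.
orange + strawberries: intersection lies outside the first quadrant.
orange + spinach with both tight: 1.501 servings and 2.965 servings → $3.42.
strawberries + spinach with both tight: 1.789 servings and 2.637 servings → $3.58.
Cheapest feasible corner: $3.42.

$3.42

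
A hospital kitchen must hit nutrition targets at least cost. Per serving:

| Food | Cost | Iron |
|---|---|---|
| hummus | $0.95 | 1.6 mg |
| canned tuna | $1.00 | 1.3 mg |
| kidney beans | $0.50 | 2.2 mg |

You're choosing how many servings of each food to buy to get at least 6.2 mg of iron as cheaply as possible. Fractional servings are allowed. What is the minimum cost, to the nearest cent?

Cost per mg of iron: kidney beans $0.2273, hummus $0.5938, canned tuna $0.7692.
With no serving limits, use only kidney beans: 6.2 mg / 2.2 mg = 2.818 servings × $0.50 = $1.41.

$1.41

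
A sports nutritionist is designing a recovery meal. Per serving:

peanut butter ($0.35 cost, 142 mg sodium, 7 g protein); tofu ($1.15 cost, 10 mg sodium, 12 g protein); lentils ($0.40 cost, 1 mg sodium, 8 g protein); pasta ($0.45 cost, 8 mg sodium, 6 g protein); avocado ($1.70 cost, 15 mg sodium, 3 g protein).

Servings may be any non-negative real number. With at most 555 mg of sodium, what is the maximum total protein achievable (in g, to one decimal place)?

4440.0 g

Protein per mg sodium: lentils 8, tofu 1.2, pasta 0.75, avocado 0.2, peanut butter 0.0493.
With no serving limits, spend the whole sodium allowance on lentils: 555 mg / 1 mg × 8 g = 4440.0 g.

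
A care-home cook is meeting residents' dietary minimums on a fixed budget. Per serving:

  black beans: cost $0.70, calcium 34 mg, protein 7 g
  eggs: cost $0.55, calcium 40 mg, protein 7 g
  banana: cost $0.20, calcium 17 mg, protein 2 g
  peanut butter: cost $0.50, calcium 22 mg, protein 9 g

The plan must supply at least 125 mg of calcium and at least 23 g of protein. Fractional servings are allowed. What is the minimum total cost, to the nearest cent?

An LP optimum is at a vertex; with two nutrient constraints at most two foods are used. Check each candidate.
black beans only: max(125/34, 23/7) = 3.676 servings → $2.57.
eggs only: max(125/40, 23/7) = 3.286 servings → $1.81.
banana only: max(125/17, 23/2) = 11.5 servings → $2.30.
peanut butter only: max(125/22, 23/9) = 5.682 servings → $2.84.
black beans + eggs with both tight: 1.071 servings and 2.214 servings → $1.97.
black beans + banana with both tight: 2.765 servings and 1.824 servings → $2.30.
black beans + peanut butter: intersection lies outside the first quadrant.
eggs + banana: the both-tight solution has a negative serving — not a feasible corner.
eggs + peanut butter with both tight: 3.005 servings and 0.2184 servings → $1.76.
banana + peanut butter with both tight: 5.679 servings and 1.294 servings → $1.78.
The minimum over all feasible corners is $1.76.

$1.76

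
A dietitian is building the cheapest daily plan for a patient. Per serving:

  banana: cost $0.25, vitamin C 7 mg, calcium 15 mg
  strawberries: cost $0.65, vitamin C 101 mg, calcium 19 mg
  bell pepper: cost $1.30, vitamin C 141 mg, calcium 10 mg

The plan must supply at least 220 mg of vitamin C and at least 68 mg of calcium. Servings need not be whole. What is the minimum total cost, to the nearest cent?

$1.81

Compare the cost at each extreme point of the feasible region.
banana only: max(220/7, 68/15) = 31.43 servings → $7.86.
strawberries only: max(220/101, 68/19) = 3.579 servings → $2.33.
bell pepper only: max(220/141, 68/10) = 6.8 servings → $8.84.
banana + strawberries with both tight: 1.945 servings and 2.043 servings → $1.81.
banana + bell pepper with both tight: 3.613 servings and 1.381 servings → $2.70.
strawberries + bell pepper with both targets exact would need a negative amount; discard.
The minimum over all feasible corners is $1.81.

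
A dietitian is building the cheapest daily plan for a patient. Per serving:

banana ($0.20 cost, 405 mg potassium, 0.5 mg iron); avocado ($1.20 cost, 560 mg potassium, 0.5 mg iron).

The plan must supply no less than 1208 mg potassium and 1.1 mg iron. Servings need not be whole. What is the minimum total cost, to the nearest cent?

banana only: max(1208/405, 1.1/0.5) = 2.983 servings → $0.60.
avocado only: max(1208/560, 1.1/0.5) = 2.2 servings → $2.64.
banana + avocado with both tight: 0.1548 servings and 2.045 servings → $2.49.
Cheapest feasible corner: $0.60.

$0.60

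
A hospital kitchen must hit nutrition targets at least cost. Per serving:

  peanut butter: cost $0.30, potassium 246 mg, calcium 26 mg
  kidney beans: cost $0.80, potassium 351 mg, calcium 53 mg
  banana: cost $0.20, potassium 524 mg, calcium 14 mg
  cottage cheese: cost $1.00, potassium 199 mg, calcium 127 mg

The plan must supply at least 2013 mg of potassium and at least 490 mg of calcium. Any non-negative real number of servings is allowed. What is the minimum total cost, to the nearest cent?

$4.08

peanut butter only: max(2013/246, 490/26) = 18.85 servings → $5.65.
kidney beans only: max(2013/351, 490/53) = 9.245 servings → $7.40.
banana only: max(2013/524, 490/14) = 35 servings → $7.00.
cottage cheese only: max(2013/199, 490/127) = 10.12 servings → $10.12.
peanut butter + kidney beans: intersection lies outside the first quadrant.
peanut butter + banana: the both-tight solution has a negative serving — not a feasible corner.
peanut butter + cottage cheese with both tight: 6.066 servings and 2.616 servings → $4.44.
kidney beans + banana: the both-tight solution has a negative serving — not a feasible corner.
kidney beans + cottage cheese with both tight: 4.647 servings and 1.919 servings → $5.64.
banana + cottage cheese with both tight: 2.48 servings and 3.585 servings → $4.08.
The minimum over all feasible corners is $4.08.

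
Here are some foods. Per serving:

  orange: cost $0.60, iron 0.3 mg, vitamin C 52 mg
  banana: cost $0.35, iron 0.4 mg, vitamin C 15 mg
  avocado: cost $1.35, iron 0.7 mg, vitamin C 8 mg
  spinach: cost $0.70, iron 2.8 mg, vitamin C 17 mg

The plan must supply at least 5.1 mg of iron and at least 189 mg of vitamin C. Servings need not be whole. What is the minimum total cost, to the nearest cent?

$2.93

For a min-cost LP with two ≥-constraints, a basic feasible solution has at most two positive variables.
orange only: max(5.1/0.3, 189/52) = 17 servings → $10.20.
banana only: max(5.1/0.4, 189/15) = 12.75 servings → $4.46.
avocado only: max(5.1/0.7, 189/8) = 23.62 servings → $31.89.
spinach only: max(5.1/2.8, 189/17) = 11.12 servings → $7.78.
orange + banana: the both-tight solution has a negative serving — not a feasible corner.
orange + avocado with both tight: 2.691 servings and 6.132 servings → $9.89.
orange + spinach with both tight: 3.149 servings and 1.484 servings → $2.93.
banana + avocado with both tight: 12.53 servings and 0.1233 servings → $4.55.
banana + spinach with both tight: 12.57 servings and 0.02557 servings → $4.42.
avocado + spinach: intersection lies outside the first quadrant.
The minimum over all feasible corners is $2.93.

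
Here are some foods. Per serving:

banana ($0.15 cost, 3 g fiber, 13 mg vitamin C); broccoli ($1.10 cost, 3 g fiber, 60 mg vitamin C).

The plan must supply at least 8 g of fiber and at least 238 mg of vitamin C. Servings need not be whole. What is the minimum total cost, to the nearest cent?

The cheapest plan sits at a corner of the feasible region — with two constraints it uses at most two foods.
banana only: max(8/3, 238/13) = 18.31 servings → $2.75.
broccoli only: max(8/3, 238/60) = 3.967 servings → $4.36.
banana + broccoli: the both-tight solution has a negative serving — not a feasible corner.
Cheapest feasible corner: $2.75.

$2.75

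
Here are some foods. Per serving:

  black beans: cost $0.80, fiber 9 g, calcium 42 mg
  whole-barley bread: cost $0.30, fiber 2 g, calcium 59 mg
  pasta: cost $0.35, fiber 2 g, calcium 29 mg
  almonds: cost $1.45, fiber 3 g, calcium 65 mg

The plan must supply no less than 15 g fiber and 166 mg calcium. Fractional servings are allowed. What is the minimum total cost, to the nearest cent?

$1.57

With two linear requirements the optimum uses one or two foods; enumerate the corners.
black beans only: max(15/9, 166/42) = 3.952 servings → $3.16.
whole-barley bread only: max(15/2, 166/59) = 7.5 servings → $2.25.
pasta only: max(15/2, 166/29) = 7.5 servings → $2.62.
almonds only: max(15/3, 166/65) = 5 servings → $7.25.
black beans + whole-barley bread with both tight: 1.237 servings and 1.933 servings → $1.57.
black beans + pasta with both tight: 0.5819 servings and 4.881 servings → $2.17.
black beans + almonds with both tight: 1.039 servings and 1.882 servings → $3.56.
whole-barley bread + pasta: intersection lies outside the first quadrant.
whole-barley bread + almonds with both targets exact would need a negative amount; discard.
pasta + almonds: intersection lies outside the first quadrant.
Cheapest feasible corner: $1.57.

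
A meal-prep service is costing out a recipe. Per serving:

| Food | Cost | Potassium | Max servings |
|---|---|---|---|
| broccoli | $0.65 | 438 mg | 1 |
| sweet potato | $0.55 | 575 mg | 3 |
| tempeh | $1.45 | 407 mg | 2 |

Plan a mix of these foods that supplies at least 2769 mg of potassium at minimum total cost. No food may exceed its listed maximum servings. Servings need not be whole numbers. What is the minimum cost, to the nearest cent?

Cost per mg of potassium: sweet potato $0.0010, broccoli $0.0015, tempeh $0.0036.
Take 3 servings of sweet potato: +1725.0 mg potassium for $1.65 (total $1.65, still need 1044.0 mg).
Take 1 serving of broccoli: +438.0 mg potassium for $0.65 (total $2.30, still need 606.0 mg).
Take 1.489 servings of tempeh: +606.0 mg potassium for $2.16 (total $4.46, still need 0.0 mg).
Filling from the cheapest source first is optimal under one linear minimum: $4.46.

$4.46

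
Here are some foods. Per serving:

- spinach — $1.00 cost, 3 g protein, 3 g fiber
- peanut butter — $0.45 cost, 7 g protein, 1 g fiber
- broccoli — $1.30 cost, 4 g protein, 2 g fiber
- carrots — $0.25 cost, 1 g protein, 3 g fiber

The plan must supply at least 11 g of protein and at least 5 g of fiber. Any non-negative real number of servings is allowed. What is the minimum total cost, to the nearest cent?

With two linear requirements the optimum uses one or two foods; enumerate the corners.
spinach only: max(11/3, 5/3) = 3.667 servings → $3.67.
peanut butter only: max(11/7, 5/1) = 5 servings → $2.25.
broccoli only: max(11/4, 5/2) = 2.75 servings → $3.58.
carrots only: max(11/1, 5/3) = 11 servings → $2.75.
spinach + peanut butter with both tight: 1.333 servings and 1 serving → $1.78.
spinach + broccoli with both targets exact would need a negative amount; discard.
spinach + carrots: the both-tight solution has a negative serving — not a feasible corner.
peanut butter + broccoli with both tight: 0.2 servings and 2.4 servings → $3.21.
peanut butter + carrots with both tight: 1.4 servings and 1.2 servings → $0.93.
broccoli + carrots: intersection lies outside the first quadrant.
So the least-cost plan costs $0.93.

$0.93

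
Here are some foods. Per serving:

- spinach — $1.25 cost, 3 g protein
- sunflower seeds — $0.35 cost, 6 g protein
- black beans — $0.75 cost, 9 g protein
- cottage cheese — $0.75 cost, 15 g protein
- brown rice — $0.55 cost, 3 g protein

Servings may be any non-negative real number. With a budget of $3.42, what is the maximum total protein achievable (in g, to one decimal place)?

68.4 g

Protein per dollar: cottage cheese 20, sunflower seeds 17.14, black beans 12, brown rice 5.455, spinach 2.4.
With no serving limits, spend the whole cost allowance on cottage cheese: $3.42 / $0.75 × 15 g = 68.4 g.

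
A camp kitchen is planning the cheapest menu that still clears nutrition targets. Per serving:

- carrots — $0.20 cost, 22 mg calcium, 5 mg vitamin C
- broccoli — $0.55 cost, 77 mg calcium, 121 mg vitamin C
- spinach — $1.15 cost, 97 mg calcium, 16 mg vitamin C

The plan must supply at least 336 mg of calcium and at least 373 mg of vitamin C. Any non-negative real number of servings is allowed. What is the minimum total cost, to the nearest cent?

$2.40

Check every corner: each single food scaled to meet both minima, and each pair solved so both constraints bind.
carrots only: max(336/22, 373/5) = 74.6 servings → $14.92.
broccoli only: max(336/77, 373/121) = 4.364 servings → $2.40.
spinach only: max(336/97, 373/16) = 23.31 servings → $26.81.
carrots + broccoli with both tight: 5.242 servings and 2.866 servings → $2.62.
carrots + spinach with both targets exact would need a negative amount; discard.
broccoli + spinach with both tight: 2.932 servings and 1.136 servings → $2.92.
So the least-cost plan costs $2.40.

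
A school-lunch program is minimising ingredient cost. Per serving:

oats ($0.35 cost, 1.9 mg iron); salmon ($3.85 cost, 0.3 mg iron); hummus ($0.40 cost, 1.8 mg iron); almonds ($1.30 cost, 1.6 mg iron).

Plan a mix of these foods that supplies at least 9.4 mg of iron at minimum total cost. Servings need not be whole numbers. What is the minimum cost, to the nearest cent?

Cost per mg of iron: oats $0.1842, hummus $0.2222, almonds $0.8125, salmon $12.8333.
With no serving limits, use only oats: 9.4 mg / 1.9 mg = 4.947 servings × $0.35 = $1.73.

$1.73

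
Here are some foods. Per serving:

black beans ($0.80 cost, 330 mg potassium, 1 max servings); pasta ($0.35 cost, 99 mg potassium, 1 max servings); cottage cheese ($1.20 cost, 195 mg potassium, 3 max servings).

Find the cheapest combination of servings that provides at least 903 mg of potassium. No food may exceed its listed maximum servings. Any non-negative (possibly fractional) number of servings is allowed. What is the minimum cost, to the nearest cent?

Cost per mg of potassium: black beans $0.0024, pasta $0.0035, cottage cheese $0.0062.
Take 1 serving of black beans: +330.0 mg potassium for $0.80 (total $0.80, still need 573.0 mg).
Take 1 serving of pasta: +99.0 mg potassium for $0.35 (total $1.15, still need 474.0 mg).
Take 2.431 servings of cottage cheese: +474.0 mg potassium for $2.92 (total $4.07, still need 0.0 mg).
Filling from the cheapest source first is optimal under one linear minimum: $4.07.

$4.07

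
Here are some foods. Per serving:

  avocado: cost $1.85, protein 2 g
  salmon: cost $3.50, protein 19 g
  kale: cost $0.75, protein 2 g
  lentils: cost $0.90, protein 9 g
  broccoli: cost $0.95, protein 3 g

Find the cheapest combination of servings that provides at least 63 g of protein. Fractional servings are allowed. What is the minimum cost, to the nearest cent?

Cost per g of protein: lentils $0.1000, salmon $0.1842, broccoli $0.3167, kale $0.3750, avocado $0.9250.
With no serving limits, use only lentils: 63 g / 9 g = 7 servings × $0.90 = $6.30.

$6.30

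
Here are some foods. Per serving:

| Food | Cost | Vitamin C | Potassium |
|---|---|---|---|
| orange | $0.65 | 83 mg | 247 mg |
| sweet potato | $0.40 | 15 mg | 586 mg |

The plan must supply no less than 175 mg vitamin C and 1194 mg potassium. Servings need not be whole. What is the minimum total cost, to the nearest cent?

$1.72

This is a tiny linear program; its minimum lies at a vertex of the feasible set. List the vertices and price them.
orange only: max(175/83, 1194/247) = 4.834 servings → $3.14.
sweet potato only: max(175/15, 1194/586) = 11.67 servings → $4.67.
orange + sweet potato with both tight: 1.884 servings and 1.244 servings → $1.72.
So the least-cost plan costs $1.72.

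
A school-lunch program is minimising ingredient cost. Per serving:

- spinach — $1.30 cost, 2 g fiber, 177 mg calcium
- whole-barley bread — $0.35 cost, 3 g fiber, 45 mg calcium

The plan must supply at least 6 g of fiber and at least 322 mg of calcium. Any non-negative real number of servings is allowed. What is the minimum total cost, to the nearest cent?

Compare the cost at each extreme point of the feasible region.
spinach only: max(6/2, 322/177) = 3 servings → $3.90.
whole-barley bread only: max(6/3, 322/45) = 7.156 servings → $2.50.
spinach + whole-barley bread with both tight: 1.578 servings and 0.9478 servings → $2.38.
Cheapest feasible corner: $2.38.

$2.38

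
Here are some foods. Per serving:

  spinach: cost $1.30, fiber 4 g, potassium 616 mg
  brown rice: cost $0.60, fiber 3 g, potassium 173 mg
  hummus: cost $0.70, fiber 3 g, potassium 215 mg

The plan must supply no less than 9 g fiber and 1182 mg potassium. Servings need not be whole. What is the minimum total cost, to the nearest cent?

$2.66

For a min-cost LP with two ≥-constraints, a basic feasible solution has at most two positive variables.
spinach only: max(9/4, 1182/616) = 2.25 servings → $2.92.
brown rice only: max(9/3, 1182/173) = 6.832 servings → $4.10.
hummus only: max(9/3, 1182/215) = 5.498 servings → $3.85.
spinach + brown rice with both tight: 1.721 servings and 0.7059 servings → $2.66.
spinach + hummus with both tight: 1.631 servings and 0.8259 servings → $2.70.
brown rice + hummus: the both-tight solution has a negative serving — not a feasible corner.
So the least-cost plan costs $2.66.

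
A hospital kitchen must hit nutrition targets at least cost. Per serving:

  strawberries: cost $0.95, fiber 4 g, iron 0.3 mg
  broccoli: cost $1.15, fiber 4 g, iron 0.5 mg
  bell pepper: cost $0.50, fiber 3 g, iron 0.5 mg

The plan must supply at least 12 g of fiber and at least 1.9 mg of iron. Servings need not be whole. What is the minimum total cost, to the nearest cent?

$2.00

Two binding constraints pin down two serving amounts, so the optimal mix uses at most two foods. The candidates are each food alone (scaled to the tighter of fiber/iron) and each pair with both constraints tight.
strawberries only: max(12/4, 1.9/0.3) = 6.333 servings → $6.02.
broccoli only: max(12/4, 1.9/0.5) = 3.8 servings → $4.37.
bell pepper only: max(12/3, 1.9/0.5) = 4 servings → $2.00.
strawberries + broccoli: intersection lies outside the first quadrant.
strawberries + bell pepper with both tight: 0.2727 servings and 3.636 servings → $2.08.
broccoli + bell pepper with both tight: 0.6 servings and 3.2 servings → $2.29.
So the least-cost plan costs $2.00.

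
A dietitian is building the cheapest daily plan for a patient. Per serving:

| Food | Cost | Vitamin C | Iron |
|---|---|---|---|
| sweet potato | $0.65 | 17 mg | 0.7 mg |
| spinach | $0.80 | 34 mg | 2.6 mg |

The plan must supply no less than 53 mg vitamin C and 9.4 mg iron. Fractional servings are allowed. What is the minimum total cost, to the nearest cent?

$2.89

An LP optimum is at a vertex; with two nutrient constraints at most two foods are used. Check each candidate.
sweet potato only: max(53/17, 9.4/0.7) = 13.43 servings → $8.73.
spinach only: max(53/34, 9.4/2.6) = 3.615 servings → $2.89.
sweet potato + spinach: intersection lies outside the first quadrant.
The minimum over all feasible corners is $2.89.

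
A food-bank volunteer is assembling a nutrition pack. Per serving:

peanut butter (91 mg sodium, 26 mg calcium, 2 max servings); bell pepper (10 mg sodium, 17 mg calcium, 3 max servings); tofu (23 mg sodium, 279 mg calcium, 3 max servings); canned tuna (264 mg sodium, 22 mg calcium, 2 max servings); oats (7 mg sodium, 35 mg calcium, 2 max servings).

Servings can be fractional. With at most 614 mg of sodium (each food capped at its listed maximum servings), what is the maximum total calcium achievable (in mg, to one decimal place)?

Calcium per mg sodium: tofu 12.13, oats 5, bell pepper 1.7, peanut butter 0.2857, canned tuna 0.08333.
Take 3 servings of tofu: uses 69 mg sodium, +837.0 mg calcium (running total 837.0 mg).
Take 2 servings of oats: uses 14 mg sodium, +70.0 mg calcium (running total 907.0 mg).
Take 3 servings of bell pepper: uses 30 mg sodium, +51.0 mg calcium (running total 958.0 mg).
Take 2 servings of peanut butter: uses 182 mg sodium, +52.0 mg calcium (running total 1010.0 mg).
Take 1.208 servings of canned tuna: uses 319 mg sodium, +26.6 mg calcium (running total 1036.6 mg).
Filling greedily by calcium-per-mg sodium is optimal for one linear limit, giving 1036.6 mg.

1036.6 mg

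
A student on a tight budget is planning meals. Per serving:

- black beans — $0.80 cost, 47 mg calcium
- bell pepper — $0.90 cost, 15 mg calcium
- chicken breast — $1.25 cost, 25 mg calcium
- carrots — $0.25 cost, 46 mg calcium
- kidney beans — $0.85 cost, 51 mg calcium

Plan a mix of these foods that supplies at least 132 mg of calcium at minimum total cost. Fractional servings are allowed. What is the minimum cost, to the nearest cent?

$0.72

Cost per mg of calcium: carrots $0.0054, kidney beans $0.0167, black beans $0.0170, chicken breast $0.0500, bell pepper $0.0600.
With no serving limits, use only carrots: 132 mg / 46 mg = 2.87 servings × $0.25 = $0.72.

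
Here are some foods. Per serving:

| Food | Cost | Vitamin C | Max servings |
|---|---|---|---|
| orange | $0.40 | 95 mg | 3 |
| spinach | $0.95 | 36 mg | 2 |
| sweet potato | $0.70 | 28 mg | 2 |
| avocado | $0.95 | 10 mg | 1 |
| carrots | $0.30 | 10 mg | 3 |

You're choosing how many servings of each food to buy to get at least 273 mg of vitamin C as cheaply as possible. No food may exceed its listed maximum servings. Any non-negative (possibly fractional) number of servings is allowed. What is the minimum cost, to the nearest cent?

Cost per mg of vitamin C: orange $0.0042, sweet potato $0.0250, spinach $0.0264, carrots $0.0300, avocado $0.0950.
Take 2.874 servings of orange: +273.0 mg vitamin C for $1.15 (total $1.15, still need 0.0 mg).
Filling from the cheapest source first is optimal under one linear minimum: $1.15.

$1.15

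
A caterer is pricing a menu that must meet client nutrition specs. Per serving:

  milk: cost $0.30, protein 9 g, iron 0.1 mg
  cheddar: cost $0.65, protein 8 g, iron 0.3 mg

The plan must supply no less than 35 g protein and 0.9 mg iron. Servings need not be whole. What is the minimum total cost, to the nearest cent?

This is a tiny linear program; its minimum lies at a vertex of the feasible set. List the vertices and price them.
milk only: max(35/9, 0.9/0.1) = 9 servings → $2.70.
cheddar only: max(35/8, 0.9/0.3) = 4.375 servings → $2.84.
milk + cheddar with both tight: 1.737 servings and 2.421 servings → $2.09.
So the least-cost plan costs $2.09.

$2.09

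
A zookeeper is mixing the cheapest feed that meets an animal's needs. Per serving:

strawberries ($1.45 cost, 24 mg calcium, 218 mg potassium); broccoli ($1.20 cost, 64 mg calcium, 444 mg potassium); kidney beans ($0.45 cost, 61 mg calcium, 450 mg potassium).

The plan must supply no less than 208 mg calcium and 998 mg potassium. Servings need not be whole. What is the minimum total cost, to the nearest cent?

Compare the cost at each extreme point of the feasible region.
strawberries only: max(208/24, 998/218) = 8.667 servings → $12.57.
broccoli only: max(208/64, 998/444) = 3.25 servings → $3.90.
kidney beans only: max(208/61, 998/450) = 3.41 servings → $1.53.
strawberries + broccoli with both targets exact would need a negative amount; discard.
strawberries + kidney beans: the both-tight solution has a negative serving — not a feasible corner.
broccoli + kidney beans: intersection lies outside the first quadrant.
So the least-cost plan costs $1.53.

$1.53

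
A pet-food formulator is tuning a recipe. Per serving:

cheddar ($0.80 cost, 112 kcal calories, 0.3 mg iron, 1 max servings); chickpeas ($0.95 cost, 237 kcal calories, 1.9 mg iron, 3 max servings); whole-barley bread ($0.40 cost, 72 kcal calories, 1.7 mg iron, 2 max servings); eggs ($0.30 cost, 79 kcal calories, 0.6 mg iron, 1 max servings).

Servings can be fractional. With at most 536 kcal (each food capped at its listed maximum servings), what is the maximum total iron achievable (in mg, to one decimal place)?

Iron per kcal: whole-barley bread 0.02361, chickpeas 0.008017, eggs 0.007595, cheddar 0.002679.
Take 2 servings of whole-barley bread: uses 144 kcal, +3.4 mg iron (running total 3.4 mg).
Take 1.654 servings of chickpeas: uses 392 kcal, +3.1 mg iron (running total 6.5 mg).
Filling greedily by iron-per-kcal is optimal for one linear limit, giving 6.5 mg.

6.5 mg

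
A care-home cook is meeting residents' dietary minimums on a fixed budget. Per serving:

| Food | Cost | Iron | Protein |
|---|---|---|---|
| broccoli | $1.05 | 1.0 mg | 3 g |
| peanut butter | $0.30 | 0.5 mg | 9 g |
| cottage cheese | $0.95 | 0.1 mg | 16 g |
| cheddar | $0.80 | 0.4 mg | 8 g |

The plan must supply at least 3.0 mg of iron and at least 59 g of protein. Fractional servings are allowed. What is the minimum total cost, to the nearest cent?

$1.97

Two binding constraints pin down two serving amounts, so the optimal mix uses at most two foods. The candidates are each food alone (scaled to the tighter of iron/protein) and each pair with both constraints tight.
broccoli only: max(3.0/1.0, 59/3) = 19.67 servings → $20.65.
peanut butter only: max(3.0/0.5, 59/9) = 6.556 servings → $1.97.
cottage cheese only: max(3.0/0.1, 59/16) = 30 servings → $28.50.
cheddar only: max(3.0/0.4, 59/8) = 7.5 servings → $6.00.
broccoli + peanut butter: the both-tight solution has a negative serving — not a feasible corner.
broccoli + cottage cheese with both tight: 2.682 servings and 3.185 servings → $5.84.
broccoli + cheddar with both tight: 0.05882 servings and 7.353 servings → $5.94.
peanut butter + cottage cheese with both tight: 5.93 servings and 0.3521 servings → $2.11.
peanut butter + cheddar with both tight: 1 serving and 6.25 servings → $5.30.
cottage cheese + cheddar: intersection lies outside the first quadrant.
Cheapest feasible corner: $1.97.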